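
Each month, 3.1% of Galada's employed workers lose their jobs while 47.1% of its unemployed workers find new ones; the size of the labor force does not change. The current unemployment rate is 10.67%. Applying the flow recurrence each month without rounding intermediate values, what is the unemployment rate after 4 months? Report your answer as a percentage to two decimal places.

With a fixed labor force, u_{t+1} = u_t + s·(1−u_t) − f·u_t = u_t·(1−s−f) + s.
Here 1−s−f = 0.498 and s = 0.031.
u_1 = 0.106700 × 0.498 + 0.031 = 0.084137.
u_2 = 0.084137 × 0.498 + 0.031 = 0.072900.
u_3 = 0.072900 × 0.498 + 0.031 = 0.067304.
u_4 = 0.067304 × 0.498 + 0.031 = 0.064517.

Unemployment rate after four months ≈ 6.45%.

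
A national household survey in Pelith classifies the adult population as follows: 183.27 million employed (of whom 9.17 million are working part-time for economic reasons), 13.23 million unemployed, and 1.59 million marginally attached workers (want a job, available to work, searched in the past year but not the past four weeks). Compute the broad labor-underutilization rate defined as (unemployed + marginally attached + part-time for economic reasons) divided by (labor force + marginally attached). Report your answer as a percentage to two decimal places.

Broad underutilization rate ≈ 12.11%.

Labor force = 183.27 + 13.23 = 196.50 million.
Numerator = 13.23 + 1.59 + 9.17 = 23.99 million.
Denominator = 196.50 + 1.59 = 198.09 million.
Broad rate = 23.99 / 198.09 = 12.11%.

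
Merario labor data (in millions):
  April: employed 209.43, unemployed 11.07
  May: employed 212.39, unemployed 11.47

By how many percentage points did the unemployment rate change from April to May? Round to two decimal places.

April: labor force = 209.43 + 11.07 = 220.50; u = 11.07/220.50 = 5.02%.
May: labor force = 212.39 + 11.47 = 223.86; u = 11.47/223.86 = 5.12%.
Change = 5.12% − 5.02% = +0.10 pp.

The unemployment rate changed by +0.10 percentage points.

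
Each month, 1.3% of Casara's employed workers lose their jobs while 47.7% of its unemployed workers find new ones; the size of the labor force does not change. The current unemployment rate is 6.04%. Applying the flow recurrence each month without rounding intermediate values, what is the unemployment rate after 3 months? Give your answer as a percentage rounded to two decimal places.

Unemployment rate after three months ≈ 3.10%.

With a fixed labor force, u_{t+1} = u_t + s·(1−u_t) − f·u_t = u_t·(1−s−f) + s.
Here 1−s−f = 0.510 and s = 0.013.
u_1 = 0.060400 × 0.510 + 0.013 = 0.043804.
u_2 = 0.043804 × 0.510 + 0.013 = 0.035340.
u_3 = 0.035340 × 0.510 + 0.013 = 0.031023.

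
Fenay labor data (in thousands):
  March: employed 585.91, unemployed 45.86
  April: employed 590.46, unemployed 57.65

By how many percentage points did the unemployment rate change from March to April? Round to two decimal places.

March: labor force = 585.91 + 45.86 = 631.77; u = 45.86/631.77 = 7.26%.
April: labor force = 590.46 + 57.65 = 648.11; u = 57.65/648.11 = 8.90%.
Change = 8.90% − 7.26% = +1.64 pp.

The unemployment rate changed by +1.64 percentage points.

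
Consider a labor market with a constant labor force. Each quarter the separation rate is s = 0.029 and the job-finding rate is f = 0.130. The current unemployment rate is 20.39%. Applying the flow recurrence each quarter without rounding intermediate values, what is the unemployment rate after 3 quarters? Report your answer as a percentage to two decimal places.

With a fixed labor force, u_{t+1} = u_t + s·(1−u_t) − f·u_t = u_t·(1−s−f) + s.
Here 1−s−f = 0.841 and s = 0.029.
u_1 = 0.203900 × 0.841 + 0.029 = 0.200480.
u_2 = 0.200480 × 0.841 + 0.029 = 0.197604.
u_3 = 0.197604 × 0.841 + 0.029 = 0.195185.

Unemployment rate after three quarters ≈ 19.52%.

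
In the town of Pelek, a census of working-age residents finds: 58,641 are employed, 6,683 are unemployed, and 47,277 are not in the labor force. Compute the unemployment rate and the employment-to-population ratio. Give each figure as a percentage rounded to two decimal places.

Labor force = employed + unemployed = 58,641 + 6,683 = 65,324.
Working-age population = 65,324 + 47,277 = 112,601.
Unemployment rate = 6,683 / 65,324 = 10.23%.
Employment-population ratio = 58,641 / 112,601 = 52.08%.

Unemployment rate ≈ 10.23%; employment-population ratio ≈ 52.08%.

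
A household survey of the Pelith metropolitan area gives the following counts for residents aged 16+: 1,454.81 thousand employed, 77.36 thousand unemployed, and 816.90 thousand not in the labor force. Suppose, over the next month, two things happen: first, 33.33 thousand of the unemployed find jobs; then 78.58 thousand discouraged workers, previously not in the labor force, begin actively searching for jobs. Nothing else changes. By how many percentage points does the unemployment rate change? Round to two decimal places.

Initially, labor force = 1,454.81 + 77.36 = 1,532.17 thousand, so u = 77.36/1,532.17 = 5.05%.
After the first change, unemployed falls and employed rises by 33.33; labor force unchanged → E = 1,488.14, U = 44.03, labor force = 1,532.17 thousand.
After the second change, unemployed and labor force both rise by 78.58 → E = 1,488.14, U = 122.61, labor force = 1,610.75 thousand.
New unemployment rate = 122.61 / 1,610.75 = 7.61%.
Change = 7.61% − 5.05% = +2.56 percentage points.

The unemployment rate changes by +2.56 percentage points.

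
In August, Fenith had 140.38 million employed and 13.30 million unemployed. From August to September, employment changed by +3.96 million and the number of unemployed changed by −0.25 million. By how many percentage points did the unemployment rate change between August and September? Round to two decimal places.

August: labor force = 140.38 + 13.30 = 153.68; u = 13.30/153.68 = 8.65%.
September: labor force = 144.34 + 13.05 = 157.39; u = 13.05/157.39 = 8.29%.
Change = 8.29% − 8.65% = −0.36 pp.

The unemployment rate changed by −0.36 percentage points.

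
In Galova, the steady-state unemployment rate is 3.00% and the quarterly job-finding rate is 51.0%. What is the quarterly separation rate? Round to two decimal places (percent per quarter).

Separation rate ≈ 1.58% per quarter.

From u* = s/(s+f): s = u·f/(1−u).
s = 0.0300 × 51.0 / (1 − 0.0300) = 1.5300 / 0.9700 ≈ 1.58% per quarter.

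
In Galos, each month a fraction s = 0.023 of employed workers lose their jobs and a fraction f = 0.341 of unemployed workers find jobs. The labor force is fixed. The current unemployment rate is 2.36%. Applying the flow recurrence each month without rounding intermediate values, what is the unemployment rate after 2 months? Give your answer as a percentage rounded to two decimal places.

Unemployment rate after two months ≈ 4.72%.

With a fixed labor force, u_{t+1} = u_t + s·(1−u_t) − f·u_t = u_t·(1−s−f) + s.
Here 1−s−f = 0.636 and s = 0.023.
u_1 = 0.023600 × 0.636 + 0.023 = 0.038010.
u_2 = 0.038010 × 0.636 + 0.023 = 0.047174.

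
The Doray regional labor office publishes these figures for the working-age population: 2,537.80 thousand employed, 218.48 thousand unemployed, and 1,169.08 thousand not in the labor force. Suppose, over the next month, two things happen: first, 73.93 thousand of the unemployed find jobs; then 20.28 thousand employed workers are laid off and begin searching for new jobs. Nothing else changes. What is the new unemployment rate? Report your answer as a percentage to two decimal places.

Initially, labor force = 2,537.80 + 218.48 = 2,756.28 thousand, so u = 218.48/2,756.28 = 7.93%.
After the first change, unemployed falls and employed rises by 73.93; labor force unchanged → E = 2,611.73, U = 144.55, labor force = 2,756.28 thousand.
After the second change, employed falls and unemployed rises by 20.28; labor force unchanged → E = 2,591.45, U = 164.83, labor force = 2,756.28 thousand.
New unemployment rate = 164.83 / 2,756.28 = 5.98%.

New unemployment rate ≈ 5.98%.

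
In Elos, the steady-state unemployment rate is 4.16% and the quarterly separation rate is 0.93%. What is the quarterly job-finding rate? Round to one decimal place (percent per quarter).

Job-finding rate ≈ 21.4% per quarter.

From u* = s/(s+f): f = s·(1−u)/u.
f = 0.93 × (1 − 0.0416) / 0.0416 = 0.8913 / 0.0416 ≈ 21.4% per quarter.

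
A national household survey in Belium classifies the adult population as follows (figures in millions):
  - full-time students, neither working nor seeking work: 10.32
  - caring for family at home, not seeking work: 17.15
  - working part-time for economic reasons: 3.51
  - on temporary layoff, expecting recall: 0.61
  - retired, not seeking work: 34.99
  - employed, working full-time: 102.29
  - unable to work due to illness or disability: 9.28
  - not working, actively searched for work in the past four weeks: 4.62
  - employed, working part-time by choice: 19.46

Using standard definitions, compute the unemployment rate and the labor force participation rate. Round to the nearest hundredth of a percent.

Unemployment rate ≈ 4.01%; labor force participation rate ≈ 64.53%.

Employed = 3.51 + 102.29 + 19.46 = 125.26 million (anyone who worked, including part-time for economic reasons, counts as employed).
Unemployed = 0.61 + 4.62 = 5.23 million (jobless and actively searching, or on temporary layoff).
Labor force = 125.26 + 5.23 = 130.49 million.
Not in labor force = 10.32 + 17.15 + 34.99 + 9.28 = 71.74 million (those not working and not actively searching are outside the labor force).
Civilian working-age population = 130.49 + 71.74 = 202.23 million.
Unemployment rate = 5.23 / 130.49 = 4.01%.
Labor force participation rate = 130.49 / 202.23 = 64.53%.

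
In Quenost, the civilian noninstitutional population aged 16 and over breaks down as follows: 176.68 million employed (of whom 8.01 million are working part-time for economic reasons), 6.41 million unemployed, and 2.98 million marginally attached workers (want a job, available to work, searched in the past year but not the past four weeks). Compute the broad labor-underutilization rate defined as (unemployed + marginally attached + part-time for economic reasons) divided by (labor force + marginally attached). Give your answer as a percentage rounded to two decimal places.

Broad underutilization rate ≈ 9.35%.

Labor force = 176.68 + 6.41 = 183.09 million.
Numerator = 6.41 + 2.98 + 8.01 = 17.40 million.
Denominator = 183.09 + 2.98 = 186.07 million.
Broad rate = 17.40 / 186.07 = 9.35%.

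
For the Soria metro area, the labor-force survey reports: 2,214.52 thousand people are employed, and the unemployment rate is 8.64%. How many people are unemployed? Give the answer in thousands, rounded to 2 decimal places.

Let U be the number unemployed. The labor force is E + U, and U/(E+U) = 0.0864.
So U = 0.0864 × 2,214.52 / (1 − 0.0864) = 191.3345 / 0.9136 ≈ 209.43 thousand.

About 209.43 thousand are unemployed.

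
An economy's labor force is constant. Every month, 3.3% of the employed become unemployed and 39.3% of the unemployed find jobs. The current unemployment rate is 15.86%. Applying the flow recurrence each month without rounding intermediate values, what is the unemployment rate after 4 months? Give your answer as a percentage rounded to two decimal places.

Unemployment rate after four months ≈ 8.63%.

With a fixed labor force, u_{t+1} = u_t + s·(1−u_t) − f·u_t = u_t·(1−s−f) + s.
Here 1−s−f = 0.574 and s = 0.033.
u_1 = 0.158600 × 0.574 + 0.033 = 0.124036.
u_2 = 0.124036 × 0.574 + 0.033 = 0.104197.
u_3 = 0.104197 × 0.574 + 0.033 = 0.092809.
u_4 = 0.092809 × 0.574 + 0.033 = 0.086272.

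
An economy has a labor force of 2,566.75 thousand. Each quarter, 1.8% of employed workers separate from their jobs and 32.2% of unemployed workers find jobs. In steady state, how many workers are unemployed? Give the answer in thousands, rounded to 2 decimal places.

Steady-state unemployment rate u* = s/(s+f) = 1.8/(1.8+32.2) = 0.052941.
Unemployed = u* × labor force = 0.052941 × 2,566.75 ≈ 135.89 thousand.

About 135.89 thousand are unemployed in steady state.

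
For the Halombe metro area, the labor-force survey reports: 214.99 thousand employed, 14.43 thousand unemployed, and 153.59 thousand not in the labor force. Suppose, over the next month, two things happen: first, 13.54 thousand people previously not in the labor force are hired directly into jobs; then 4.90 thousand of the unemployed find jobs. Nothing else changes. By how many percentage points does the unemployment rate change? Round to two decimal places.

Initially, labor force = 214.99 + 14.43 = 229.42 thousand, so u = 14.43/229.42 = 6.29%.
After the first change, employed and labor force both rise by 13.54; unemployed unchanged → E = 228.53, U = 14.43, labor force = 242.96 thousand.
After the second change, unemployed falls and employed rises by 4.90; labor force unchanged → E = 233.43, U = 9.53, labor force = 242.96 thousand.
New unemployment rate = 9.53 / 242.96 = 3.92%.
Change = 3.92% − 6.29% = −2.37 percentage points.

The unemployment rate changes by −2.37 percentage points.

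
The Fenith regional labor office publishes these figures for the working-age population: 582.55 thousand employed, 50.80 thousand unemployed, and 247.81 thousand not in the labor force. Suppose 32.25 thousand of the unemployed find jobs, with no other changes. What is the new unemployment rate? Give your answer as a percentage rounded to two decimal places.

Initially, labor force = 582.55 + 50.80 = 633.35 thousand, so u = 50.80/633.35 = 8.02%.
After the change, unemployed falls and employed rises by 32.25; labor force unchanged → E = 614.80, U = 18.55, labor force = 633.35 thousand.
New unemployment rate = 18.55 / 633.35 = 2.93%.

New unemployment rate ≈ 2.93%.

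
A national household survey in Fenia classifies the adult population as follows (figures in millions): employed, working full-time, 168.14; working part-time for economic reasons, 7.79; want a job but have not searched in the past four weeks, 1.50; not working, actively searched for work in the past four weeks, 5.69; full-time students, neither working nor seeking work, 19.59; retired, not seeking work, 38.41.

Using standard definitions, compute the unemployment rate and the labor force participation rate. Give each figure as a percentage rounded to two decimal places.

Unemployment rate ≈ 3.13%; labor force participation rate ≈ 75.32%.

Employed = 168.14 + 7.79 = 175.93 million (anyone who worked, including part-time for economic reasons, counts as employed).
Unemployed = 5.69 million.
Labor force = 175.93 + 5.69 = 181.62 million.
Not in labor force = 1.50 + 19.59 + 38.41 = 59.50 million (those not working and not actively searching are outside the labor force — including those who want a job but have given up searching).
Civilian working-age population = 181.62 + 59.50 = 241.12 million.
Unemployment rate = 5.69 / 181.62 = 3.13%.
Labor force participation rate = 181.62 / 241.12 = 75.32%.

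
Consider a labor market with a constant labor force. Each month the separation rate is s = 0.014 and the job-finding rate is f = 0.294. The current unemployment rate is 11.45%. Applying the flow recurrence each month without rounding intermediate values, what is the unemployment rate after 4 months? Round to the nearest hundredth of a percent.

Unemployment rate after four months ≈ 6.13%.

With a fixed labor force, u_{t+1} = u_t + s·(1−u_t) − f·u_t = u_t·(1−s−f) + s.
Here 1−s−f = 0.692 and s = 0.014.
u_1 = 0.114500 × 0.692 + 0.014 = 0.093234.
u_2 = 0.093234 × 0.692 + 0.014 = 0.078518.
u_3 = 0.078518 × 0.692 + 0.014 = 0.068334.
u_4 = 0.068334 × 0.692 + 0.014 = 0.061287.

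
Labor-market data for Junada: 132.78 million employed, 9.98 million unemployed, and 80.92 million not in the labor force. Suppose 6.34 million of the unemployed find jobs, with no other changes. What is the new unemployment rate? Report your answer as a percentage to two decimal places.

New unemployment rate ≈ 2.55%.

Initially, labor force = 132.78 + 9.98 = 142.76 million, so u = 9.98/142.76 = 6.99%.
After the change, unemployed falls and employed rises by 6.34; labor force unchanged → E = 139.12, U = 3.64, labor force = 142.76 million.
New unemployment rate = 3.64 / 142.76 = 2.55%.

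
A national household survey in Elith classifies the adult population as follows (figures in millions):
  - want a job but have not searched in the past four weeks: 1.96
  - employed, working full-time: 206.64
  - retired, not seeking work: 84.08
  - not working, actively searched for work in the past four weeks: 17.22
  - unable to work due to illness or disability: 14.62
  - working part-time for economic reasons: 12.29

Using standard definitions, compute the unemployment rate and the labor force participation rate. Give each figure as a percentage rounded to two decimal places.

Employed = 206.64 + 12.29 = 218.93 million (anyone who worked, including part-time for economic reasons, counts as employed).
Unemployed = 17.22 million.
Labor force = 218.93 + 17.22 = 236.15 million.
Not in labor force = 1.96 + 84.08 + 14.62 = 100.66 million (those not working and not actively searching are outside the labor force — including those who want a job but have given up searching).
Civilian working-age population = 236.15 + 100.66 = 336.81 million.
Unemployment rate = 17.22 / 236.15 = 7.29%.
Labor force participation rate = 236.15 / 336.81 = 70.11%.

Unemployment rate ≈ 7.29%; labor force participation rate ≈ 70.11%.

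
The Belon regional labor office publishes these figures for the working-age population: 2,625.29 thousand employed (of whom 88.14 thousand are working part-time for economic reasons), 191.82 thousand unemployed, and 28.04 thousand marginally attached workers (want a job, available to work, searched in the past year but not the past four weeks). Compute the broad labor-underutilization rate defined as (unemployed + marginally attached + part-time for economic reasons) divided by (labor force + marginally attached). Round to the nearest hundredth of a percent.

Broad underutilization rate ≈ 10.83%.

Labor force = 2,625.29 + 191.82 = 2,817.11 thousand.
Numerator = 191.82 + 28.04 + 88.14 = 308.00 thousand.
Denominator = 2,817.11 + 28.04 = 2,845.15 thousand.
Broad rate = 308.00 / 2,845.15 = 10.83%.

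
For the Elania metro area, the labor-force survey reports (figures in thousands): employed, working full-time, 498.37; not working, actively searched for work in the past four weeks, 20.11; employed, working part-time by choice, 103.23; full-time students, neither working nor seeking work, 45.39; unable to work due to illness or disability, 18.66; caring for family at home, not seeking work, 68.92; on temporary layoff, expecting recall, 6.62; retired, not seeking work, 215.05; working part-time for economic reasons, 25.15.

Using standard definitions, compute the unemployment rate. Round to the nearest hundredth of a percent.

Unemployment rate ≈ 4.09%.

Employed = 498.37 + 103.23 + 25.15 = 626.75 thousand (anyone who worked, including part-time for economic reasons, counts as employed).
Unemployed = 20.11 + 6.62 = 26.73 thousand (jobless and actively searching, or on temporary layoff).
Labor force = 626.75 + 26.73 = 653.48 thousand.
Unemployment rate = 26.73 / 653.48 = 4.09%.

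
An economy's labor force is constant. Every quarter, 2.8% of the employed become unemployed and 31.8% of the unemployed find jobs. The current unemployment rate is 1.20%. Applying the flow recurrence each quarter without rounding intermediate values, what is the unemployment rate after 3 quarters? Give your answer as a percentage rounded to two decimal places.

With a fixed labor force, u_{t+1} = u_t + s·(1−u_t) − f·u_t = u_t·(1−s−f) + s.
Here 1−s−f = 0.654 and s = 0.028.
u_1 = 0.012000 × 0.654 + 0.028 = 0.035848.
u_2 = 0.035848 × 0.654 + 0.028 = 0.051445.
u_3 = 0.051445 × 0.654 + 0.028 = 0.061645.

Unemployment rate after three quarters ≈ 6.16%.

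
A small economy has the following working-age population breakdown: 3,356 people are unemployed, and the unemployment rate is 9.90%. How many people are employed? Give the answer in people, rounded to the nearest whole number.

About 30,543 are employed.

Labor force = U / u = 3,356 / 0.0990 ≈ 33,899.
Employed = labor force − unemployed = 33,899 − 3,356 = 30,543.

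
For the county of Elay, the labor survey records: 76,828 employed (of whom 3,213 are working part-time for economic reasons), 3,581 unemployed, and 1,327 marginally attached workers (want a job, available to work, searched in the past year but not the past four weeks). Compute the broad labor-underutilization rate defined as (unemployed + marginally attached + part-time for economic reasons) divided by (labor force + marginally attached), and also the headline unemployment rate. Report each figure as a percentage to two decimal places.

Labor force = 76,828 + 3,581 = 80,409.
Numerator = 3,581 + 1,327 + 3,213 = 8,121.
Denominator = 80,409 + 1,327 = 81,736.
Broad rate = 8,121 / 81,736 = 9.94%.
Headline unemployment rate = 3,581 / 80,409 = 4.45%.

Broad underutilization rate ≈ 9.94%; headline unemployment rate ≈ 4.45%.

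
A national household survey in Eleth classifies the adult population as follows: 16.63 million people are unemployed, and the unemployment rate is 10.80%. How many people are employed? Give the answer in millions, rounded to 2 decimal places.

About 137.35 million are employed.

Labor force = U / u = 16.63 / 0.1080 ≈ 153.98 million.
Employed = labor force − unemployed = 153.98 − 16.63 = 137.35 million.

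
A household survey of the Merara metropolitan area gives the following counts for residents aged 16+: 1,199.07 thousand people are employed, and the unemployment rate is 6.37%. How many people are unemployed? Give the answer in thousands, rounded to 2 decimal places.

Let U be the number unemployed. The labor force is E + U, and U/(E+U) = 0.0637.
So U = 0.0637 × 1,199.07 / (1 − 0.0637) = 76.3808 / 0.9363 ≈ 81.58 thousand.

About 81.58 thousand are unemployed.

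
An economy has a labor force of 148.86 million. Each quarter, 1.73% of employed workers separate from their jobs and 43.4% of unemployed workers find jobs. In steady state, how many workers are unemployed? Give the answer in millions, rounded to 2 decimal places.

Steady-state unemployment rate u* = s/(s+f) = 1.73/(1.73+43.4) = 0.038334.
Unemployed = u* × labor force = 0.038334 × 148.86 ≈ 5.71 million.

About 5.71 million are unemployed in steady state.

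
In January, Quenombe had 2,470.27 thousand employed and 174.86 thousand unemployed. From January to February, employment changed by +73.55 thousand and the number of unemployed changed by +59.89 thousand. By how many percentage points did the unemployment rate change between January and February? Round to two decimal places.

The unemployment rate changed by +1.84 percentage points.

January: labor force = 2,470.27 + 174.86 = 2,645.13; u = 174.86/2,645.13 = 6.61%.
February: labor force = 2,543.82 + 234.75 = 2,778.57; u = 234.75/2,778.57 = 8.45%.
Change = 8.45% − 6.61% = +1.84 pp.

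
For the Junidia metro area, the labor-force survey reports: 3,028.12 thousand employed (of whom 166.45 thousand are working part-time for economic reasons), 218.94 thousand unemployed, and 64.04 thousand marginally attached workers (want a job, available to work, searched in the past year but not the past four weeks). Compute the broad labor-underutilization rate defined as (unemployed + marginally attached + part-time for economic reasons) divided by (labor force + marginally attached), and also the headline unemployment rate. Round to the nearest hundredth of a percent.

Labor force = 3,028.12 + 218.94 = 3,247.06 thousand.
Numerator = 218.94 + 64.04 + 166.45 = 449.43 thousand.
Denominator = 3,247.06 + 64.04 = 3,311.10 thousand.
Broad rate = 449.43 / 3,311.10 = 13.57%.
Headline unemployment rate = 218.94 / 3,247.06 = 6.74%.

Broad underutilization rate ≈ 13.57%; headline unemployment rate ≈ 6.74%.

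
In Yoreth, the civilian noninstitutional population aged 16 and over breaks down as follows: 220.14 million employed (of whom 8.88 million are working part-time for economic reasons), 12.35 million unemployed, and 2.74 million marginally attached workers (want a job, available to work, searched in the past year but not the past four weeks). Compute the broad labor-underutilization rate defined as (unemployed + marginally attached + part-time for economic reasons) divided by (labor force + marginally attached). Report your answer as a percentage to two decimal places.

Broad underutilization rate ≈ 10.19%.

Labor force = 220.14 + 12.35 = 232.49 million.
Numerator = 12.35 + 2.74 + 8.88 = 23.97 million.
Denominator = 232.49 + 2.74 = 235.23 million.
Broad rate = 23.97 / 235.23 = 10.19%.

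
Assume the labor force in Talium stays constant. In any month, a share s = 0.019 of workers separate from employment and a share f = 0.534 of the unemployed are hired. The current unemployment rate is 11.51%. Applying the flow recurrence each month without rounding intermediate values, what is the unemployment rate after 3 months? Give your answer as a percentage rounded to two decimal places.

With a fixed labor force, u_{t+1} = u_t + s·(1−u_t) − f·u_t = u_t·(1−s−f) + s.
Here 1−s−f = 0.447 and s = 0.019.
u_1 = 0.115100 × 0.447 + 0.019 = 0.070450.
u_2 = 0.070450 × 0.447 + 0.019 = 0.050491.
u_3 = 0.050491 × 0.447 + 0.019 = 0.041569.

Unemployment rate after three months ≈ 4.16%.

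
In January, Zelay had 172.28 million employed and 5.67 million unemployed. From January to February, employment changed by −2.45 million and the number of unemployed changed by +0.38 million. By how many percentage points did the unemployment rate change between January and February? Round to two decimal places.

The unemployment rate changed by +0.25 percentage points.

January: labor force = 172.28 + 5.67 = 177.95; u = 5.67/177.95 = 3.19%.
February: labor force = 169.83 + 6.05 = 175.88; u = 6.05/175.88 = 3.44%.
Change = 3.44% − 3.19% = +0.25 pp.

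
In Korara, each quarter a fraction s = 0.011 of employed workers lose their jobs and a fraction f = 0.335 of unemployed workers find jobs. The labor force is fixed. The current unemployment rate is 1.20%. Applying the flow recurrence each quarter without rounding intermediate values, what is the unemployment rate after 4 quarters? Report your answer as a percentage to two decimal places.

Unemployment rate after four quarters ≈ 2.82%.

With a fixed labor force, u_{t+1} = u_t + s·(1−u_t) − f·u_t = u_t·(1−s−f) + s.
Here 1−s−f = 0.654 and s = 0.011.
u_1 = 0.012000 × 0.654 + 0.011 = 0.018848.
u_2 = 0.018848 × 0.654 + 0.011 = 0.023327.
u_3 = 0.023327 × 0.654 + 0.011 = 0.026256.
u_4 = 0.026256 × 0.654 + 0.011 = 0.028171.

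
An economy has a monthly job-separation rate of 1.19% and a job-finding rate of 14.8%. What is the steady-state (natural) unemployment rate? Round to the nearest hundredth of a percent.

Steady-state unemployment rate ≈ 7.44%.

At steady state the flows balance: s·E = f·U, so U/(E+U) = s/(s+f).
u* = 1.19 / (1.19 + 14.8) = 1.19 / 15.99 = 7.44%.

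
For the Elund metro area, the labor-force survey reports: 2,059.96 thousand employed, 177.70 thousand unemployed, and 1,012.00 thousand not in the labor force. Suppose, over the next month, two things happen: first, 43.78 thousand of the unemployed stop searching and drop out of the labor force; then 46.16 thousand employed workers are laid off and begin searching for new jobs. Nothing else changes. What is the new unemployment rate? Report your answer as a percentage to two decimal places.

Initially, labor force = 2,059.96 + 177.70 = 2,237.66 thousand, so u = 177.70/2,237.66 = 7.94%.
After the first change, unemployed and labor force both fall by 43.78 → E = 2,059.96, U = 133.92, labor force = 2,193.88 thousand.
After the second change, employed falls and unemployed rises by 46.16; labor force unchanged → E = 2,013.80, U = 180.08, labor force = 2,193.88 thousand.
New unemployment rate = 180.08 / 2,193.88 = 8.21%.

New unemployment rate ≈ 8.21%.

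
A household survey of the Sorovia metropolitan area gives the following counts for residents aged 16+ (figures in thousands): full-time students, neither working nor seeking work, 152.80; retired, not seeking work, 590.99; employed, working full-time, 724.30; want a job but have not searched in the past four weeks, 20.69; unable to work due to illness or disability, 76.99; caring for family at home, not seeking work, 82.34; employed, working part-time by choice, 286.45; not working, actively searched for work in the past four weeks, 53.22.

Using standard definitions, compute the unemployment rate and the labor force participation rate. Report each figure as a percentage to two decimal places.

Unemployment rate ≈ 5.00%; labor force participation rate ≈ 53.53%.

Employed = 724.30 + 286.45 = 1,010.75 thousand.
Unemployed = 53.22 thousand.
Labor force = 1,010.75 + 53.22 = 1,063.97 thousand.
Not in labor force = 152.80 + 590.99 + 20.69 + 76.99 + 82.34 = 923.81 thousand (those not working and not actively searching are outside the labor force — including those who want a job but have given up searching).
Civilian working-age population = 1,063.97 + 923.81 = 1,987.78 thousand.
Unemployment rate = 53.22 / 1,063.97 = 5.00%.
Labor force participation rate = 1,063.97 / 1,987.78 = 53.53%.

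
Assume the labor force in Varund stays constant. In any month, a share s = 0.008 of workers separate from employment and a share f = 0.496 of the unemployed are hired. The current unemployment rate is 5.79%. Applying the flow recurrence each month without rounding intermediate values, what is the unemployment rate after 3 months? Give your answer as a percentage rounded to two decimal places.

With a fixed labor force, u_{t+1} = u_t + s·(1−u_t) − f·u_t = u_t·(1−s−f) + s.
Here 1−s−f = 0.496 and s = 0.008.
u_1 = 0.057900 × 0.496 + 0.008 = 0.036718.
u_2 = 0.036718 × 0.496 + 0.008 = 0.026212.
u_3 = 0.026212 × 0.496 + 0.008 = 0.021001.

Unemployment rate after three months ≈ 2.10%.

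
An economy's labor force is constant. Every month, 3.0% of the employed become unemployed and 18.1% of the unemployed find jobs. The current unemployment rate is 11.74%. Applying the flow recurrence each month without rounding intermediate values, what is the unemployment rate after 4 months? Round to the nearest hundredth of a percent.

With a fixed labor force, u_{t+1} = u_t + s·(1−u_t) − f·u_t = u_t·(1−s−f) + s.
Here 1−s−f = 0.789 and s = 0.030.
u_1 = 0.117400 × 0.789 + 0.030 = 0.122629.
u_2 = 0.122629 × 0.789 + 0.030 = 0.126754.
u_3 = 0.126754 × 0.789 + 0.030 = 0.130009.
u_4 = 0.130009 × 0.789 + 0.030 = 0.132577.

Unemployment rate after four months ≈ 13.26%.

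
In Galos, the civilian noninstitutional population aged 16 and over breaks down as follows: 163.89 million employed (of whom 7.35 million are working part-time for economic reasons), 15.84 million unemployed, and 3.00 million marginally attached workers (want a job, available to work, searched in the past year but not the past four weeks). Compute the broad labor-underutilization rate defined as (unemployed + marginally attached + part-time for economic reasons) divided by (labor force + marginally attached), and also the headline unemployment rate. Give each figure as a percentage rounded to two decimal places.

Broad underutilization rate ≈ 14.33%; headline unemployment rate ≈ 8.81%.

Labor force = 163.89 + 15.84 = 179.73 million.
Numerator = 15.84 + 3.00 + 7.35 = 26.19 million.
Denominator = 179.73 + 3.00 = 182.73 million.
Broad rate = 26.19 / 182.73 = 14.33%.
Headline unemployment rate = 15.84 / 179.73 = 8.81%.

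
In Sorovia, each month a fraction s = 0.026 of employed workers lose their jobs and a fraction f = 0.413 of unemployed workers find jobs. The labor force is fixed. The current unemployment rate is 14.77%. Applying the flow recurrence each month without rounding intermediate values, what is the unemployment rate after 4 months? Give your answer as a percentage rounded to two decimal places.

Unemployment rate after four months ≈ 6.80%.

With a fixed labor force, u_{t+1} = u_t + s·(1−u_t) − f·u_t = u_t·(1−s−f) + s.
Here 1−s−f = 0.561 and s = 0.026.
u_1 = 0.147700 × 0.561 + 0.026 = 0.108860.
u_2 = 0.108860 × 0.561 + 0.026 = 0.087070.
u_3 = 0.087070 × 0.561 + 0.026 = 0.074846.
u_4 = 0.074846 × 0.561 + 0.026 = 0.067989.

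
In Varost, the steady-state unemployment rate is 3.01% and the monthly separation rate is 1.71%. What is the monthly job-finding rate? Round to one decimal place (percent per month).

Job-finding rate ≈ 55.1% per month.

From u* = s/(s+f): f = s·(1−u)/u.
f = 1.71 × (1 − 0.0301) / 0.0301 = 1.6585 / 0.0301 ≈ 55.1% per month.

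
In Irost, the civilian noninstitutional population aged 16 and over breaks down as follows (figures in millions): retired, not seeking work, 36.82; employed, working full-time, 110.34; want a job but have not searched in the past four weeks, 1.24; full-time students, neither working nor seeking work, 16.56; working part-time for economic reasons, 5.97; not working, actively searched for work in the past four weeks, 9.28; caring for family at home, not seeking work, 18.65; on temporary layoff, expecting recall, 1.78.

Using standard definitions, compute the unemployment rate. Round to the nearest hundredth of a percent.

Employed = 110.34 + 5.97 = 116.31 million (anyone who worked, including part-time for economic reasons, counts as employed).
Unemployed = 9.28 + 1.78 = 11.06 million (jobless and actively searching, or on temporary layoff).
Labor force = 116.31 + 11.06 = 127.37 million.
Unemployment rate = 11.06 / 127.37 = 8.68%.

Unemployment rate ≈ 8.68%.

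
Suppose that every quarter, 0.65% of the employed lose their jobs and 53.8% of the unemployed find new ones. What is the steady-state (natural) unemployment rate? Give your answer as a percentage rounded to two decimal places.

Steady-state unemployment rate ≈ 1.19%.

At steady state the flows balance: s·E = f·U, so U/(E+U) = s/(s+f).
u* = 0.65 / (0.65 + 53.8) = 0.65 / 54.45 = 1.19%.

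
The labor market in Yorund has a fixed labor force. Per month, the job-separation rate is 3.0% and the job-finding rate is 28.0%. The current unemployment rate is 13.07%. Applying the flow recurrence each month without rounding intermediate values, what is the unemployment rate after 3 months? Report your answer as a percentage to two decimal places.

Unemployment rate after three months ≈ 10.79%.

With a fixed labor force, u_{t+1} = u_t + s·(1−u_t) − f·u_t = u_t·(1−s−f) + s.
Here 1−s−f = 0.690 and s = 0.030.
u_1 = 0.130700 × 0.690 + 0.030 = 0.120183.
u_2 = 0.120183 × 0.690 + 0.030 = 0.112926.
u_3 = 0.112926 × 0.690 + 0.030 = 0.107919.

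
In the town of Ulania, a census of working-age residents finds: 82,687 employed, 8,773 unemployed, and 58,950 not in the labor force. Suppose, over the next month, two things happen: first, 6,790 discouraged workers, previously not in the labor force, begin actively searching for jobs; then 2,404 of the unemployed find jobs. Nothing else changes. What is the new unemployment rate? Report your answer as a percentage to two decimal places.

Initially, labor force = 82,687 + 8,773 = 91,460, so u = 8,773/91,460 = 9.59%.
After the first change, unemployed and labor force both rise by 6,790 → E = 82,687, U = 15,563, labor force = 98,250.
After the second change, unemployed falls and employed rises by 2,404; labor force unchanged → E = 85,091, U = 13,159, labor force = 98,250.
New unemployment rate = 13,159 / 98,250 = 13.39%.

New unemployment rate ≈ 13.39%.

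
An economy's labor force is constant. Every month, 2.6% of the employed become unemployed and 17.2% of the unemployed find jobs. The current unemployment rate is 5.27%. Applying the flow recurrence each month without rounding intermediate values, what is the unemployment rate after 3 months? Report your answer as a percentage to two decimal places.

Unemployment rate after three months ≈ 9.08%.

With a fixed labor force, u_{t+1} = u_t + s·(1−u_t) − f·u_t = u_t·(1−s−f) + s.
Here 1−s−f = 0.802 and s = 0.026.
u_1 = 0.052700 × 0.802 + 0.026 = 0.068265.
u_2 = 0.068265 × 0.802 + 0.026 = 0.080749.
u_3 = 0.080749 × 0.802 + 0.026 = 0.090761.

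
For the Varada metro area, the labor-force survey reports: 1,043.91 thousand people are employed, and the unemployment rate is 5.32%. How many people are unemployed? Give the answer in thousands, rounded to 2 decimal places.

Let U be the number unemployed. The labor force is E + U, and U/(E+U) = 0.0532.
So U = 0.0532 × 1,043.91 / (1 − 0.0532) = 55.5360 / 0.9468 ≈ 58.66 thousand.

About 58.66 thousand are unemployed.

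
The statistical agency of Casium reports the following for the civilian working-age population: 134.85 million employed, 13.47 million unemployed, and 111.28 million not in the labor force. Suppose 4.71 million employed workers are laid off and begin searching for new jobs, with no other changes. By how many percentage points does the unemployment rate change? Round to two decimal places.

The unemployment rate changes by +3.18 percentage points.

Initially, labor force = 134.85 + 13.47 = 148.32 million, so u = 13.47/148.32 = 9.08%.
After the change, employed falls and unemployed rises by 4.71; labor force unchanged → E = 130.14, U = 18.18, labor force = 148.32 million.
New unemployment rate = 18.18 / 148.32 = 12.26%.
Change = 12.26% − 9.08% = +3.18 percentage points.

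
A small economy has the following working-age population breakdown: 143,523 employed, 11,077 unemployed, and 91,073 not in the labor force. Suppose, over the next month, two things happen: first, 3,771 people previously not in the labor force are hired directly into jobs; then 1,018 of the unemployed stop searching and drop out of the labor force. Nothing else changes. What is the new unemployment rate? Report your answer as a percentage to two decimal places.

Initially, labor force = 143,523 + 11,077 = 154,600, so u = 11,077/154,600 = 7.16%.
After the first change, employed and labor force both rise by 3,771; unemployed unchanged → E = 147,294, U = 11,077, labor force = 158,371.
After the second change, unemployed and labor force both fall by 1,018 → E = 147,294, U = 10,059, labor force = 157,353.
New unemployment rate = 10,059 / 157,353 = 6.39%.

New unemployment rate ≈ 6.39%.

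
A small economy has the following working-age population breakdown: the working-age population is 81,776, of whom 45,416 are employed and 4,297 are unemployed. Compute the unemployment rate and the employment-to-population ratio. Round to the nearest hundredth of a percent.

Labor force = employed + unemployed = 45,416 + 4,297 = 49,713.
Unemployment rate = 4,297 / 49,713 = 8.64%.
Employment-population ratio = 45,416 / 81,776 = 55.54%.

Unemployment rate ≈ 8.64%; employment-population ratio ≈ 55.54%.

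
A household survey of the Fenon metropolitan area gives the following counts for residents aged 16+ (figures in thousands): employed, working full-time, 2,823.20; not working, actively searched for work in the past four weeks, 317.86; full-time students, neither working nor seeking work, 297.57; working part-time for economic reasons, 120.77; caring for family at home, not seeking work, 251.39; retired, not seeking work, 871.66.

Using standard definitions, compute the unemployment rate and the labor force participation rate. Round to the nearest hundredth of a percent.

Employed = 2,823.20 + 120.77 = 2,943.97 thousand (anyone who worked, including part-time for economic reasons, counts as employed).
Unemployed = 317.86 thousand.
Labor force = 2,943.97 + 317.86 = 3,261.83 thousand.
Not in labor force = 297.57 + 251.39 + 871.66 = 1,420.62 thousand (those not working and not actively searching are outside the labor force).
Civilian working-age population = 3,261.83 + 1,420.62 = 4,682.45 thousand.
Unemployment rate = 317.86 / 3,261.83 = 9.74%.
Labor force participation rate = 3,261.83 / 4,682.45 = 69.66%.

Unemployment rate ≈ 9.74%; labor force participation rate ≈ 69.66%.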